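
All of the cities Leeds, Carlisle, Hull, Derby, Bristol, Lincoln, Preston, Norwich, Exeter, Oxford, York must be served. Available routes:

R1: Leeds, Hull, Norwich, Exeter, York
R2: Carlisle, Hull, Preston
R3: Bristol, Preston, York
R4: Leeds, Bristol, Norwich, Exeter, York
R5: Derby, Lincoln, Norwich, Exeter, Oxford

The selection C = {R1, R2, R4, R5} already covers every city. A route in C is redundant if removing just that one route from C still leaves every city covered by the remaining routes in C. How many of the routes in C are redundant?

Drop R1: the rest still cover every city — redundant.
Drop R2: Carlisle, Preston uncovered — not redundant.
Drop R4: Bristol uncovered — not redundant.
Drop R5: Derby, Lincoln, Oxford uncovered — not redundant.
1 redundant: R1.

1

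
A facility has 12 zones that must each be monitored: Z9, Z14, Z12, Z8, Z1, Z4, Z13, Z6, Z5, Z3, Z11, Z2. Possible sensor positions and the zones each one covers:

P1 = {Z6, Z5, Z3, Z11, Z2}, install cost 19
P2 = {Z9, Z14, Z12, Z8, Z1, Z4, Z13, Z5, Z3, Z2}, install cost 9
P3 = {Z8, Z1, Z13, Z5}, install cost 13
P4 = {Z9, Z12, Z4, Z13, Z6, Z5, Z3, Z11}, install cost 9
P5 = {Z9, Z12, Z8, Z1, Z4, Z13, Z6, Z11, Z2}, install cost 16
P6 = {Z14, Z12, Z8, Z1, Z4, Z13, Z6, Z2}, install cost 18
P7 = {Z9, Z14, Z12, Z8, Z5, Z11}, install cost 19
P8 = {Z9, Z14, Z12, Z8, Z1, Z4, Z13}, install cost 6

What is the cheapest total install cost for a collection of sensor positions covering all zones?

P2, P4 cover every zone at install cost 9 + 9 = 18.
Any cover uses at least 2 sensor positions; among all covering selections none totals below 18.
Greedy by coverage-per-install cost would pick P8, P4, P2 for 24 — worse than the optimum 18.

18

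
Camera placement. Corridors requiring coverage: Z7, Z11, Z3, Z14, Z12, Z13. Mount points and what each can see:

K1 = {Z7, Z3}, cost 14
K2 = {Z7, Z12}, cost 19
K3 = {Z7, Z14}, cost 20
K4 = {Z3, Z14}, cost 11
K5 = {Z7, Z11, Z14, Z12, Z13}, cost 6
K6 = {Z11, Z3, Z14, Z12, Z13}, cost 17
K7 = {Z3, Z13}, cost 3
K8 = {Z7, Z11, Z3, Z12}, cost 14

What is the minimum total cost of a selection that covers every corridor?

9

K5, K7 cover every corridor at cost 6 + 3 = 9.
Any cover uses at least 2 camera mounts; among all covering selections none totals below 9.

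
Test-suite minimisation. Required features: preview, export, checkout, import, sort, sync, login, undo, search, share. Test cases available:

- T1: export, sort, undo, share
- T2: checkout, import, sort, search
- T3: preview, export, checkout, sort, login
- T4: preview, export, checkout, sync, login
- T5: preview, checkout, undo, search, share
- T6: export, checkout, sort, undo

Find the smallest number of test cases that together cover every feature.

T1, T2, T4 together cover {preview, export, checkout, import, sort, sync, login, undo, search, share} — every feature.
No 2 of the 6 test cases cover everything (all 15 pairs fall short), so 3 is minimum.

3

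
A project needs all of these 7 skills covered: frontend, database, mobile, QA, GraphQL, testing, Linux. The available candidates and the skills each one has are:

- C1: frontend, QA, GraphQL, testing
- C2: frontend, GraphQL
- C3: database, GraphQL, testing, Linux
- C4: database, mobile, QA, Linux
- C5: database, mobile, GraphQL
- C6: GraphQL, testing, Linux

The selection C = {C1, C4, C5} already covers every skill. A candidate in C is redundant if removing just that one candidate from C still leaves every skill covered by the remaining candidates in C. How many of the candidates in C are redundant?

1

Drop C1: frontend, testing uncovered — not redundant.
Drop C4: Linux uncovered — not redundant.
Drop C5: the rest still cover every skill — redundant.
1 redundant: C5.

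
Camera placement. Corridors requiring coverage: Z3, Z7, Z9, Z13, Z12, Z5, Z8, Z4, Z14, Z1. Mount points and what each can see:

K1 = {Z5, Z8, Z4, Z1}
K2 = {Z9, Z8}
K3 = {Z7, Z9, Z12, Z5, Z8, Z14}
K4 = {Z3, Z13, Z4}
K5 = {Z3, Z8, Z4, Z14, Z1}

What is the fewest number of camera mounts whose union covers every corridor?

K1, K3, K4 together cover {Z3, Z7, Z9, Z13, Z12, Z5, Z8, Z4, Z14, Z1} — every corridor.
No 2 of the 5 camera mounts cover everything (all 10 pairs fall short), so 3 is minimum.

3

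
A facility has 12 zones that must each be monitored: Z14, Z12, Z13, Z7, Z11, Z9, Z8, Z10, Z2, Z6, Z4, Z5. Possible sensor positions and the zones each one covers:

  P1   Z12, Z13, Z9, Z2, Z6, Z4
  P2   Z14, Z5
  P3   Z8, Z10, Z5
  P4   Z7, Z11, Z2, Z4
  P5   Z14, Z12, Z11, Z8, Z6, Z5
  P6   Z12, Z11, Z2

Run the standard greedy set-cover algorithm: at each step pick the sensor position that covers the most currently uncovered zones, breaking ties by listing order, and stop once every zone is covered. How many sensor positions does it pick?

Pick 1: P1 covers 6 new zones (Z12, Z13, Z9, Z2, Z6, Z4).
Pick 2: P5 covers 4 new zones (Z14, Z11, Z8, Z5).
Pick 3: P3 covers 1 new zones (Z10).
Pick 4: P4 covers 1 new zones (Z7).
Greedy uses 4 sensor positions.

4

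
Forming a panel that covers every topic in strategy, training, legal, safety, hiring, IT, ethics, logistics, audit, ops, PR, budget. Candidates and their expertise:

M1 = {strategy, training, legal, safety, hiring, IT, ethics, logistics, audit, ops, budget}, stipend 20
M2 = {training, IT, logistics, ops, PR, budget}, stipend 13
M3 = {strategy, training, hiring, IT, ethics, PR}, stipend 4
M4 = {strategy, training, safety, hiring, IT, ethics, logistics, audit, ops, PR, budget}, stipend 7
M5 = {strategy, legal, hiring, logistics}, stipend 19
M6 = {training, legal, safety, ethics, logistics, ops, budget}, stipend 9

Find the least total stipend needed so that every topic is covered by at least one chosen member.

M4, M6 cover every topic at stipend 7 + 9 = 16.
Any cover uses at least 2 members; among all covering selections none totals below 16.

16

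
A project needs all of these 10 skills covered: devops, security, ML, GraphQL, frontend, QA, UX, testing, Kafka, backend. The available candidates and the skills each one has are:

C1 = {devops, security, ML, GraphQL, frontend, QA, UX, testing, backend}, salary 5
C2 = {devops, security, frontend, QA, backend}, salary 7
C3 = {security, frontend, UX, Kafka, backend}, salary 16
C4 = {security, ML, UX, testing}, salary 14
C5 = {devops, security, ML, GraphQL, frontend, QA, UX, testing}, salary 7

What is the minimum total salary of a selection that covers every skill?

C1, C3 cover every skill at salary 5 + 16 = 21.
Any cover uses at least 2 candidates; among all covering selections none totals below 21.

21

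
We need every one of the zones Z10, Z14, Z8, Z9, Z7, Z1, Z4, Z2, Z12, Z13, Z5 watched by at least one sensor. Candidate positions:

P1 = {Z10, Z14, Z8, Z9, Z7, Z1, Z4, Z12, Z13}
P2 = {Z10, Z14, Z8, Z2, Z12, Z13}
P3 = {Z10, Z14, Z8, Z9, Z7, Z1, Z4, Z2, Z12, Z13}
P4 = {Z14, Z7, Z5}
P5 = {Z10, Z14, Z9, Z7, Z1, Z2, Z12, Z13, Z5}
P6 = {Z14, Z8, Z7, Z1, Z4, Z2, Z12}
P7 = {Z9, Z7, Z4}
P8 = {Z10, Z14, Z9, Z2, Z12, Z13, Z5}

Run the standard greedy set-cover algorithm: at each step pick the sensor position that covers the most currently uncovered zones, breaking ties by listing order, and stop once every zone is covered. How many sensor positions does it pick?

2

Pick 1: P3 covers 10 new zones (Z10, Z14, Z8, Z9, Z7, Z1, Z4, Z2, Z12, Z13).
Pick 2: P4 covers 1 new zones (Z5).
Greedy uses 2 sensor positions.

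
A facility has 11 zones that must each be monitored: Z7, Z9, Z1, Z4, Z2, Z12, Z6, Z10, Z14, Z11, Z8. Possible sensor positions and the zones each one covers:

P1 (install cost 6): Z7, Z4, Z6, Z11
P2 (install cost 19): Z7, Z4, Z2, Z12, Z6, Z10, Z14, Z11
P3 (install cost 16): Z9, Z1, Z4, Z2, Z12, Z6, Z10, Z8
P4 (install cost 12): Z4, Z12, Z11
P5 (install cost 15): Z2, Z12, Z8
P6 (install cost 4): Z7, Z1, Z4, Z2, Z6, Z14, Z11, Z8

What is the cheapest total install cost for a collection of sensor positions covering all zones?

P3, P6 cover every zone at install cost 16 + 4 = 20.
Any cover uses at least 2 sensor positions; among all covering selections none totals below 20.

20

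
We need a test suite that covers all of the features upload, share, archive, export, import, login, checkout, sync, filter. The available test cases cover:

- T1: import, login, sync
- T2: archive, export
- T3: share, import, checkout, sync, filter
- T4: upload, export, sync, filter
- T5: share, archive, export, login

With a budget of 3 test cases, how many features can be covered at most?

9

Choosing T3, T4, T5 covers {upload, share, archive, export, import, login, checkout, sync, filter} — 9 features.
That is all 9 features.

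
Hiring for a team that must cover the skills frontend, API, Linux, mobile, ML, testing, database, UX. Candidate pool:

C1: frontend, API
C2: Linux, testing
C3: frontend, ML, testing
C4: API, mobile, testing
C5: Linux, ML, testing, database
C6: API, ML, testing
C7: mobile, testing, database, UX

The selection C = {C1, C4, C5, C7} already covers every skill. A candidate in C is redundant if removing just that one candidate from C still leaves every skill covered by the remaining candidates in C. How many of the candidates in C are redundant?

1

Drop C1: frontend uncovered — not redundant.
Drop C4: the rest still cover every skill — redundant.
Drop C5: Linux, ML uncovered — not redundant.
Drop C7: UX uncovered — not redundant.
1 redundant: C4.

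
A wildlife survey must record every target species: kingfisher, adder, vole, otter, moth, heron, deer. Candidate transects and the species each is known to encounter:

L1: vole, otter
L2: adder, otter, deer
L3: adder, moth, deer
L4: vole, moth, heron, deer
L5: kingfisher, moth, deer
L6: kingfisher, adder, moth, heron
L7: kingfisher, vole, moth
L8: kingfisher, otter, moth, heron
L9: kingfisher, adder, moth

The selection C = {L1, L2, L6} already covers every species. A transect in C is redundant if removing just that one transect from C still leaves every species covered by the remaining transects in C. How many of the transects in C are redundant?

0

Drop L1: vole uncovered — not redundant.
Drop L2: deer uncovered — not redundant.
Drop L6: kingfisher, moth, heron uncovered — not redundant.
None of the transects in C is redundant.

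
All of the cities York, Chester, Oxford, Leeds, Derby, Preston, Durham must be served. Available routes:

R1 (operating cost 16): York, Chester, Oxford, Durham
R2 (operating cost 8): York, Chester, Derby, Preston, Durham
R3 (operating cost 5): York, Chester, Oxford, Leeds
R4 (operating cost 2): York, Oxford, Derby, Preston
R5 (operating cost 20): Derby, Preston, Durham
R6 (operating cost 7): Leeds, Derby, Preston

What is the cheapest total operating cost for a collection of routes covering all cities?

13

R2, R3 cover every city at operating cost 8 + 5 = 13.
Any cover uses at least 2 routes; among all covering selections none totals below 13.
Greedy by coverage-per-operating cost would pick R4, R3, R2 for 15 — worse than the optimum 13.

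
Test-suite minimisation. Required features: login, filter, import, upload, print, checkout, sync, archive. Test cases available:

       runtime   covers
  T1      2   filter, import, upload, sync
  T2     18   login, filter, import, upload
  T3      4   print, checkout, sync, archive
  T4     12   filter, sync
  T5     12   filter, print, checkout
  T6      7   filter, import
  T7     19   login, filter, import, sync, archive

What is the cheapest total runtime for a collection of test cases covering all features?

22

T2, T3 cover every feature at runtime 18 + 4 = 22.
Any cover uses at least 2 test cases; among all covering selections none totals below 22.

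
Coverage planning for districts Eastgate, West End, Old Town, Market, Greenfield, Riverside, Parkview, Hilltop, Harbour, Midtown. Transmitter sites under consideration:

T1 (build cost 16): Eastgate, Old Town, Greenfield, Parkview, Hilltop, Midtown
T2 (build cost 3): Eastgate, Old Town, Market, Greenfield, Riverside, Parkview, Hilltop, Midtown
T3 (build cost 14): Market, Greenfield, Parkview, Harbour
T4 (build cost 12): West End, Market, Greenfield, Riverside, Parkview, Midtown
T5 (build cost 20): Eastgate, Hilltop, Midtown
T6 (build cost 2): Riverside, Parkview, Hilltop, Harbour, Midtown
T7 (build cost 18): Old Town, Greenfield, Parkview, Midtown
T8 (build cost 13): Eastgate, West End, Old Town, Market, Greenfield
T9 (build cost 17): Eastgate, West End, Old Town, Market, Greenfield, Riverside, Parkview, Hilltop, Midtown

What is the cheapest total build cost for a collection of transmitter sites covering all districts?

15

T6, T8 cover every district at build cost 2 + 13 = 15.
Any cover uses at least 2 transmitter sites; among all covering selections none totals below 15.
Greedy by coverage-per-build cost would pick T2, T6, T4 for 17 — worse than the optimum 15.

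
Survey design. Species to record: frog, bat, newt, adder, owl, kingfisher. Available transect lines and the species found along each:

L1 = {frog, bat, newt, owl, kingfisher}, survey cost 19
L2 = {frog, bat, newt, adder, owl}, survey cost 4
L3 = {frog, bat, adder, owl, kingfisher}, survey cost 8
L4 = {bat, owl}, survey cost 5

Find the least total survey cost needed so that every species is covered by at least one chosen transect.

L2, L3 cover every species at survey cost 4 + 8 = 12.
Any cover uses at least 2 transects; among all covering selections none totals below 12.

12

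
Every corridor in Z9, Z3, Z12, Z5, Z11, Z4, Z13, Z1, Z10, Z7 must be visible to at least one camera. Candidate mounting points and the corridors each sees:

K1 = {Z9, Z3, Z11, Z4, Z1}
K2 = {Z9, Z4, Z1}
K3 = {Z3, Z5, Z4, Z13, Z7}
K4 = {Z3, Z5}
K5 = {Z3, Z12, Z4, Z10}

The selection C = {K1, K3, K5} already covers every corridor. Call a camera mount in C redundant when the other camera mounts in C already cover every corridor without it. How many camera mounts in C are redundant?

0

Drop K1: Z9, Z11, Z1 uncovered — not redundant.
Drop K3: Z5, Z13, Z7 uncovered — not redundant.
Drop K5: Z12, Z10 uncovered — not redundant.
None of the camera mounts in C is redundant.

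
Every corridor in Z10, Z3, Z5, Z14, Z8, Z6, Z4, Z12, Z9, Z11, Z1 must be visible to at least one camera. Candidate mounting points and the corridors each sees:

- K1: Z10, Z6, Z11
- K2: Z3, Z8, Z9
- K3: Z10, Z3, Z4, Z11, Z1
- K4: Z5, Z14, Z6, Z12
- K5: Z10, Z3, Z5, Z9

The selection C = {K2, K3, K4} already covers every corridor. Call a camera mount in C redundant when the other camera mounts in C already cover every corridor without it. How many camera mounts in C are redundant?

0

Drop K2: Z8, Z9 uncovered — not redundant.
Drop K3: Z10, Z4, Z11, Z1 uncovered — not redundant.
Drop K4: Z5, Z14, Z6, Z12 uncovered — not redundant.
None of the camera mounts in C is redundant.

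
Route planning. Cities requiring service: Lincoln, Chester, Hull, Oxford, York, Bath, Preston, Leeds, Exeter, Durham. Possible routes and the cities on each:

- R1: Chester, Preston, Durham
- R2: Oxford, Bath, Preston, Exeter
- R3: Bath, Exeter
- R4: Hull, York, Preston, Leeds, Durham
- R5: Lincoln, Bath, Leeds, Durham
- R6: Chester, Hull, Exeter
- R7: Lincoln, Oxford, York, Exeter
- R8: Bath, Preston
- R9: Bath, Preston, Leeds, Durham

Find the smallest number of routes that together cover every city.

3

R6, R7, R9 together cover {Lincoln, Chester, Hull, Oxford, York, Bath, Preston, Leeds, Exeter, Durham} — every city.
No 2 of the 9 routes cover everything (all 36 pairs fall short), so 3 is minimum.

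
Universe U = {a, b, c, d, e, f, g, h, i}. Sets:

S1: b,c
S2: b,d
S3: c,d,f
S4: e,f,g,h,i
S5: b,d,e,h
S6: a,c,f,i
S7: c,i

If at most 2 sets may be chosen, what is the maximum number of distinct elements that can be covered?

8

Choosing S5, S6 covers {a, b, c, d, e, f, h, i} — 8 elements.
No choice of 2 sets does better; here g is left uncovered.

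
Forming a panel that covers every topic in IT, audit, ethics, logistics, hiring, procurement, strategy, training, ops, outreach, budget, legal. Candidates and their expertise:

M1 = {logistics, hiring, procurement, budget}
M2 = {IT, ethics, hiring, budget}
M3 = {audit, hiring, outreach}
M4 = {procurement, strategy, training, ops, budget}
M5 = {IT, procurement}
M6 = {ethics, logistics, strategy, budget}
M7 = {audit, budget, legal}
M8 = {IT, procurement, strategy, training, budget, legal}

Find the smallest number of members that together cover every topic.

4

M3, M4, M6, M8 together cover {IT, audit, ethics, logistics, hiring, procurement, strategy, training, ops, outreach, budget, legal} — every topic.
No 3 of the 8 members cover everything (all 56 triples fall short), so 4 is minimum.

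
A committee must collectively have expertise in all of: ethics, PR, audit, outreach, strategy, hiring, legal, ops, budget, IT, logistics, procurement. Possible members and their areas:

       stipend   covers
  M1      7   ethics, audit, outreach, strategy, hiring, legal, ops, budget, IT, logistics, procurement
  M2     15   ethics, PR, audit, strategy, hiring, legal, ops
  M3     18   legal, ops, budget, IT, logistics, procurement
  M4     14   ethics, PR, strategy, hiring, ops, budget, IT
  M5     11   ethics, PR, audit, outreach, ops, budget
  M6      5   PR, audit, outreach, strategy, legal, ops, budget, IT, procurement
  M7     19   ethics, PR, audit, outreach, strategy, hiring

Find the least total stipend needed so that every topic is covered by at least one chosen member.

12

M1, M6 cover every topic at stipend 7 + 5 = 12.
Any cover uses at least 2 members; among all covering selections none totals below 12.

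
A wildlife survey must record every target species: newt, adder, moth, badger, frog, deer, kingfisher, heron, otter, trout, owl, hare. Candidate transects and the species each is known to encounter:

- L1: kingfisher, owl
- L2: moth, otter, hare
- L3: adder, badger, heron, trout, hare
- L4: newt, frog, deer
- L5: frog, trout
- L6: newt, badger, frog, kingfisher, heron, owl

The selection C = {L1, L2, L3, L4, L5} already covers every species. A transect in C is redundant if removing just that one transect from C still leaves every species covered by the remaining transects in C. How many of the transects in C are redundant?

1

Drop L1: kingfisher, owl uncovered — not redundant.
Drop L2: moth, otter uncovered — not redundant.
Drop L3: adder, badger, heron uncovered — not redundant.
Drop L4: newt, deer uncovered — not redundant.
Drop L5: the rest still cover every species — redundant.
1 redundant: L5.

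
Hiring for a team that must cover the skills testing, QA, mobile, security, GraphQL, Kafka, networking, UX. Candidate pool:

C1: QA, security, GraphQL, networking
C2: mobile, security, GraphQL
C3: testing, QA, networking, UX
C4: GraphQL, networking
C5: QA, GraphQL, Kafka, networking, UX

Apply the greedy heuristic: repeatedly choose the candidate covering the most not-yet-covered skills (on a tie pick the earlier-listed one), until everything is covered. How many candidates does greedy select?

3

Pick 1: C5 covers 5 new skills (QA, GraphQL, Kafka, networking, UX).
Pick 2: C2 covers 2 new skills (mobile, security).
Pick 3: C3 covers 1 new skills (testing).
Greedy uses 3 candidates.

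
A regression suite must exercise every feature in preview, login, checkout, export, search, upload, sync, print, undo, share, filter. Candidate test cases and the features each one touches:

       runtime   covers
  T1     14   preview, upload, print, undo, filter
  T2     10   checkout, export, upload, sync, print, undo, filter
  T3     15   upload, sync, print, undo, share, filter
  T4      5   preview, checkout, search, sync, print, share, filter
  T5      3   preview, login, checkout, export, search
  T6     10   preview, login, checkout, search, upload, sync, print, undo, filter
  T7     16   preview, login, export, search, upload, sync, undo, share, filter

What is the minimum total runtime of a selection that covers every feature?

T3, T5 cover every feature at runtime 15 + 3 = 18.
Any cover uses at least 2 test cases; among all covering selections none totals below 18.

18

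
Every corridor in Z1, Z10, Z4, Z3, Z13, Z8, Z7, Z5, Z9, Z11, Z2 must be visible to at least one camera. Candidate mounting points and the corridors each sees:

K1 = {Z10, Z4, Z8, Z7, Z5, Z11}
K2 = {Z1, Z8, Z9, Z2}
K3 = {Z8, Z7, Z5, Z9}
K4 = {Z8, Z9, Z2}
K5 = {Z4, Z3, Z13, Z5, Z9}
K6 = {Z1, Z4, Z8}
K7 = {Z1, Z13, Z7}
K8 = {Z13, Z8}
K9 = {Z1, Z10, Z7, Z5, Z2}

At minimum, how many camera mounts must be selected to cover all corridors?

3

K1, K2, K5 together cover {Z1, Z10, Z4, Z3, Z13, Z8, Z7, Z5, Z9, Z11, Z2} — every corridor.
No 2 of the 9 camera mounts cover everything (all 36 pairs fall short), so 3 is minimum.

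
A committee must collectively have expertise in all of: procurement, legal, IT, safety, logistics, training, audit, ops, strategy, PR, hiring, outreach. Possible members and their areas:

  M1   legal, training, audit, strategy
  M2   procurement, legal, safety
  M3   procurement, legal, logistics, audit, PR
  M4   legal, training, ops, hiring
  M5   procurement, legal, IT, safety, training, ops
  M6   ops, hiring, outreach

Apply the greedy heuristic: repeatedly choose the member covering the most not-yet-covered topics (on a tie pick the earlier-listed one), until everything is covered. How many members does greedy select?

4

Pick 1: M5 covers 6 new topics (procurement, legal, IT, safety, training, ops).
Pick 2: M3 covers 3 new topics (logistics, audit, PR).
Pick 3: M6 covers 2 new topics (hiring, outreach).
Pick 4: M1 covers 1 new topics (strategy).
Greedy uses 4 members.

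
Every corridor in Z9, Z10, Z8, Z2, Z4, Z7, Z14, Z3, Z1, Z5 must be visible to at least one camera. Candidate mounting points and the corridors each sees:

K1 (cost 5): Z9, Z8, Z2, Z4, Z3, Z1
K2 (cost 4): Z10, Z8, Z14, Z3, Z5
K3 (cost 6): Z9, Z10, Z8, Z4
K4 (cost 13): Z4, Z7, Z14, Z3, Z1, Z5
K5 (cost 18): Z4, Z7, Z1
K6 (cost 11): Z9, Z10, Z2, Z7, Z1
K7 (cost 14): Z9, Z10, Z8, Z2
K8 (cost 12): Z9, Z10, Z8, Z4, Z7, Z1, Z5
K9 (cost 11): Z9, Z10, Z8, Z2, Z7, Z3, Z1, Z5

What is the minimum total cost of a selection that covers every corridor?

20

K1, K2, K6 cover every corridor at cost 5 + 4 + 11 = 20.
Any cover uses at least 2 camera mounts; among all covering selections none totals below 20.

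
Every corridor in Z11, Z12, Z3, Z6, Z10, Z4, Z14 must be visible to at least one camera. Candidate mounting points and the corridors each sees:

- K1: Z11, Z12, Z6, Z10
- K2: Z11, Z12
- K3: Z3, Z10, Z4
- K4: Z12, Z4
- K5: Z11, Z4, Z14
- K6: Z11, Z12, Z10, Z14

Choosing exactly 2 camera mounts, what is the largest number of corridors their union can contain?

Choosing K1, K3 covers {Z11, Z12, Z3, Z6, Z10, Z4} — 6 corridors.
No choice of 2 camera mounts does better; here Z14 is left uncovered.

6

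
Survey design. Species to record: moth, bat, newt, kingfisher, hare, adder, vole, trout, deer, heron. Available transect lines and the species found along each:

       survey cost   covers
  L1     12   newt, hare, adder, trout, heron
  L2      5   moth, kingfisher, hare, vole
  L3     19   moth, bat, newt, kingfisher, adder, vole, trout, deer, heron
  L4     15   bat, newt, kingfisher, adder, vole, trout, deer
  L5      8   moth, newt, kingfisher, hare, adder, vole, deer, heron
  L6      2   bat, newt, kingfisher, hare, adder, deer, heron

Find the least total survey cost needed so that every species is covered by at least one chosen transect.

L1, L2, L6 cover every species at survey cost 12 + 5 + 2 = 19.
Any cover uses at least 2 transects; among all covering selections none totals below 19.

19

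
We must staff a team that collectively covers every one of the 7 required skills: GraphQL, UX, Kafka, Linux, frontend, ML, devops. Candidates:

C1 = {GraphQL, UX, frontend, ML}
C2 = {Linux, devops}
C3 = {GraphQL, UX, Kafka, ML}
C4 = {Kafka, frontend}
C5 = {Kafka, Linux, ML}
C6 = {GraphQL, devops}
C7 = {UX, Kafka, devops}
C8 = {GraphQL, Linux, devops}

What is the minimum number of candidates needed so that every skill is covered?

3

C1, C2, C3 together cover {GraphQL, UX, Kafka, Linux, frontend, ML, devops} — every skill.
No 2 of the 8 candidates cover everything (all 28 pairs fall short), so 3 is minimum.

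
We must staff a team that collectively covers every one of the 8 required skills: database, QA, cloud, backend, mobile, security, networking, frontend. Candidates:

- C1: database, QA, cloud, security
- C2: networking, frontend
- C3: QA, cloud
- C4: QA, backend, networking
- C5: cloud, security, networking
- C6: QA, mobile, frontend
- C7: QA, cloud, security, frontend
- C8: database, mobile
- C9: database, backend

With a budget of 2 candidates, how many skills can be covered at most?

6

Choosing C1, C2 covers {database, QA, cloud, security, networking, frontend} — 6 skills.
No choice of 2 candidates does better; here backend, mobile are left uncovered.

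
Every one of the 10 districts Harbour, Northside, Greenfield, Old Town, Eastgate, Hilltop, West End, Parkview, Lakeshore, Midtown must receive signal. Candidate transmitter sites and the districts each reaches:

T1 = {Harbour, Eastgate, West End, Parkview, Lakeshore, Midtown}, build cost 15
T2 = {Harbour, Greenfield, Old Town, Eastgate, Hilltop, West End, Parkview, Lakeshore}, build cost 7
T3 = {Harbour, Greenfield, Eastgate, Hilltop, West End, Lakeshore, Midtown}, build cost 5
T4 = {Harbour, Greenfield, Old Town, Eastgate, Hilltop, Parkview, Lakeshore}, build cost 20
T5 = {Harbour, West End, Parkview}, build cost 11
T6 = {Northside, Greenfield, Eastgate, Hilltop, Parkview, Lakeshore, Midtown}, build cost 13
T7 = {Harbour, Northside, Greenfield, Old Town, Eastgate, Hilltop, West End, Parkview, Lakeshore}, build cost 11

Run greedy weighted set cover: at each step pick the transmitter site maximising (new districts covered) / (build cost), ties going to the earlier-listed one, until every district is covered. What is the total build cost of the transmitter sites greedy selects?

Pick 1: T3 adds 7 new (Harbour, Greenfield, Eastgate, Hilltop, West End, Lakeshore, Midtown) at build cost 5 (ratio 7/5).
Pick 2: T2 adds 2 new (Old Town, Parkview) at build cost 7 (ratio 2/7).
Pick 3: T7 adds 1 new (Northside) at build cost 11 (ratio 1/11).
Greedy total build cost: 5 + 7 + 11 = 23. (The true optimum is 16, so greedy overshoots here.)

23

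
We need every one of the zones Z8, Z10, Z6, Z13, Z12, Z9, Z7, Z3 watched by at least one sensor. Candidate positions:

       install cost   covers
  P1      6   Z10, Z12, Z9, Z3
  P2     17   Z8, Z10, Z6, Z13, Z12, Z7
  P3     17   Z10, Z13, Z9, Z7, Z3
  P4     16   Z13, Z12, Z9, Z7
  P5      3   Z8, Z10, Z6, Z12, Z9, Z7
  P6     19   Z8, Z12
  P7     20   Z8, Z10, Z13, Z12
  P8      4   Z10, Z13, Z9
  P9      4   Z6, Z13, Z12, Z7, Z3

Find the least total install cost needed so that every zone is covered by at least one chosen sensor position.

P5, P9 cover every zone at install cost 3 + 4 = 7.
Any cover uses at least 2 sensor positions; among all covering selections none totals below 7.

7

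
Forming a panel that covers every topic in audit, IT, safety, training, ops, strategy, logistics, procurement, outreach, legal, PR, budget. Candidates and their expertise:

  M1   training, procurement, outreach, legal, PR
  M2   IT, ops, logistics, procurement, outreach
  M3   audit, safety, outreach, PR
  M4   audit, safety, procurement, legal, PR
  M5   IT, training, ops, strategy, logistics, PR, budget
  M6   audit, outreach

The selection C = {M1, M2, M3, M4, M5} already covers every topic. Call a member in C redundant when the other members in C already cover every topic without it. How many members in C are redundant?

4

Drop M1: the rest still cover every topic — redundant.
Drop M2: the rest still cover every topic — redundant.
Drop M3: the rest still cover every topic — redundant.
Drop M4: the rest still cover every topic — redundant.
Drop M5: strategy, budget uncovered — not redundant.
4 redundant: M1, M2, M3, M4.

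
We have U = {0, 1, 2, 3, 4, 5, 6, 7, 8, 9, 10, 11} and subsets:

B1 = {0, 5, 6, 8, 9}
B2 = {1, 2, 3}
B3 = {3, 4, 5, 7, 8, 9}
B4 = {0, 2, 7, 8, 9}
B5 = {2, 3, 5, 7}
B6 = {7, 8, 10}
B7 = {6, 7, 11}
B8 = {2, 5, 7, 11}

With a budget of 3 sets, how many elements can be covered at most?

Choosing B1, B2, B3 covers {0, 1, 2, 3, 4, 5, 6, 7, 8, 9} — 10 elements.
No choice of 3 sets does better; here 10, 11 are left uncovered.

10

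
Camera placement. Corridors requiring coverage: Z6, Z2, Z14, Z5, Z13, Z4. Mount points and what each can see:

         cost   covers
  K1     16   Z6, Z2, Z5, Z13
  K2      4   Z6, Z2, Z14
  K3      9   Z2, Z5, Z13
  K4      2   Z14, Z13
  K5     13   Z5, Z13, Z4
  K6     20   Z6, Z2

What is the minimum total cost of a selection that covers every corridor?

K2, K5 cover every corridor at cost 4 + 13 = 17.
Any cover uses at least 2 camera mounts; among all covering selections none totals below 17.
Greedy by coverage-per-cost would pick K4, K2, K5 for 19 — worse than the optimum 17.

17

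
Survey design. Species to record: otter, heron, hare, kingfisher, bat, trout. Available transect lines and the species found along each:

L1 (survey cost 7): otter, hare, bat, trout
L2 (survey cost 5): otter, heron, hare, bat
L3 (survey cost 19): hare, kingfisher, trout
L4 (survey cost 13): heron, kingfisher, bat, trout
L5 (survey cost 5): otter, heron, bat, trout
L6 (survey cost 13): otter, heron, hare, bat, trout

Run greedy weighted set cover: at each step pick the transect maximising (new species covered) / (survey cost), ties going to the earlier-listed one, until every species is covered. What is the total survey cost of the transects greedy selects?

23

Pick 1: L2 adds 4 new (otter, heron, hare, bat) at survey cost 5 (ratio 4/5).
Pick 2: L5 adds 1 new (trout) at survey cost 5 (ratio 1/5).
Pick 3: L4 adds 1 new (kingfisher) at survey cost 13 (ratio 1/13).
Greedy total survey cost: 5 + 5 + 13 = 23. (The true optimum is 18, so greedy overshoots here.)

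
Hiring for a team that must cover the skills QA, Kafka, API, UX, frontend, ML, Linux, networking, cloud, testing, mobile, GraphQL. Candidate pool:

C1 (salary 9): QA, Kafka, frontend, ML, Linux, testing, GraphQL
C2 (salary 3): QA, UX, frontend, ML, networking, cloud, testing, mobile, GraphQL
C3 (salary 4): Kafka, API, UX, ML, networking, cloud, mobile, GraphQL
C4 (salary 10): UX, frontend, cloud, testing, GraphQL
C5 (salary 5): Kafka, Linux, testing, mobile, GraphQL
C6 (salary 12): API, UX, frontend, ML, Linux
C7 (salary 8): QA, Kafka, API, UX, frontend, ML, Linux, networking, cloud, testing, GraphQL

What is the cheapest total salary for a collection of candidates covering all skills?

11

C2, C7 cover every skill at salary 3 + 8 = 11.
Any cover uses at least 2 candidates; among all covering selections none totals below 11.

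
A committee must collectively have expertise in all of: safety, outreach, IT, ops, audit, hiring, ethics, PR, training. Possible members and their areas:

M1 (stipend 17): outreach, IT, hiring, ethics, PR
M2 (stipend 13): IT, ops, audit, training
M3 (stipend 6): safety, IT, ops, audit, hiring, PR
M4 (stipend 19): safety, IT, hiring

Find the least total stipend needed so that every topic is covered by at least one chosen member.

M1, M2, M3 cover every topic at stipend 17 + 13 + 6 = 36.
Any cover uses at least 3 members; among all covering selections none totals below 36.

36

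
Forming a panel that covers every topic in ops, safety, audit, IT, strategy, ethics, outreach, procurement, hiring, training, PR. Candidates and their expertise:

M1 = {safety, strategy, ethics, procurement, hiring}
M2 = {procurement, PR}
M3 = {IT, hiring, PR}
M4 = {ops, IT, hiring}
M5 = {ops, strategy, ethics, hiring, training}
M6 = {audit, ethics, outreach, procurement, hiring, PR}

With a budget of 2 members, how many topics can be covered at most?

9

Choosing M5, M6 covers {ops, audit, strategy, ethics, outreach, procurement, hiring, training, PR} — 9 topics.
No choice of 2 members does better; here safety, IT are left uncovered.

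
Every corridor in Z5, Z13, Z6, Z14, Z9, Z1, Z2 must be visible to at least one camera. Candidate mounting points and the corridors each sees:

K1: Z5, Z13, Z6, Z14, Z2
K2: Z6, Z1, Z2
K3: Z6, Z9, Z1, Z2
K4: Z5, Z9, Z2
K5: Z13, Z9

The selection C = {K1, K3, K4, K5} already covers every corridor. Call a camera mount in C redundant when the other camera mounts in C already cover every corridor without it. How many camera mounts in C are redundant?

Drop K1: Z14 uncovered — not redundant.
Drop K3: Z1 uncovered — not redundant.
Drop K4: the rest still cover every corridor — redundant.
Drop K5: the rest still cover every corridor — redundant.
2 redundant: K4, K5.

2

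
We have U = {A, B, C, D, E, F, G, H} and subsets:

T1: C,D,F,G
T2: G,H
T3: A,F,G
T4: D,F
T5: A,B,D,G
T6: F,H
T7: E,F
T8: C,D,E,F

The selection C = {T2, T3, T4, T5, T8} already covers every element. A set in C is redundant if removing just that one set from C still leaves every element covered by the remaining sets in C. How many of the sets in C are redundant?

2

Drop T2: H uncovered — not redundant.
Drop T3: the rest still cover every element — redundant.
Drop T4: the rest still cover every element — redundant.
Drop T5: B uncovered — not redundant.
Drop T8: C, E uncovered — not redundant.
2 redundant: T3, T4.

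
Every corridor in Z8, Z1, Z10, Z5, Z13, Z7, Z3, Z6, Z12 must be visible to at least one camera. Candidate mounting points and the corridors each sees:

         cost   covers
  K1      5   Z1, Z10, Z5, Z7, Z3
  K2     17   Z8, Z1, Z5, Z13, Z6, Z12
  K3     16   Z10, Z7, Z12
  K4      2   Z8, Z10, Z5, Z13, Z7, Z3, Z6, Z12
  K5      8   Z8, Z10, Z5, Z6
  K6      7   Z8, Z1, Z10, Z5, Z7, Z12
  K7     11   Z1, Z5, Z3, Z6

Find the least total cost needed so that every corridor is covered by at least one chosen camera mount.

7

K1, K4 cover every corridor at cost 5 + 2 = 7.
Any cover uses at least 2 camera mounts; among all covering selections none totals below 7.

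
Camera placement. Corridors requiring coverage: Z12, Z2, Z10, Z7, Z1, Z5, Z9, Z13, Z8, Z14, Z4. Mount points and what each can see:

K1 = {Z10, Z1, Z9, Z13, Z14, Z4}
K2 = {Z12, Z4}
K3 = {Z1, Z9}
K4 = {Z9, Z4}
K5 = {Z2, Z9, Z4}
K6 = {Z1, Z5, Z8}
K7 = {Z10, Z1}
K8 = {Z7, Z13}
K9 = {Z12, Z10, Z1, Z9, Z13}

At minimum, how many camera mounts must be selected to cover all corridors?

5

K1, K2, K5, K6, K8 together cover {Z12, Z2, Z10, Z7, Z1, Z5, Z9, Z13, Z8, Z14, Z4} — every corridor.
No 4 of the 9 camera mounts cover everything (all 126 size-4 selections fall short), so 5 is minimum.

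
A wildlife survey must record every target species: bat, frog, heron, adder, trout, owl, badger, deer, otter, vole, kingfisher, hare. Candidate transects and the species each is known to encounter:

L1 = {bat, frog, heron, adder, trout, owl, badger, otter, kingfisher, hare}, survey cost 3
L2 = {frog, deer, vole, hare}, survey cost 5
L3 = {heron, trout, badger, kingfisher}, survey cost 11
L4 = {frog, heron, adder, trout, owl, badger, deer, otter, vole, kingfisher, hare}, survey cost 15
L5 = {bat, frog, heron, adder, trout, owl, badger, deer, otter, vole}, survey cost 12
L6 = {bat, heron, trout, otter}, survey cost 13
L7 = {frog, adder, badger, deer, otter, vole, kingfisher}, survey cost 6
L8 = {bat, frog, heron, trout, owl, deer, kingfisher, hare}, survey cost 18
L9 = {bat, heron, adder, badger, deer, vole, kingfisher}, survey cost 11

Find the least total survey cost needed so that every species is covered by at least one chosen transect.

L1, L2 cover every species at survey cost 3 + 5 = 8.
Any cover uses at least 2 transects; among all covering selections none totals below 8.

8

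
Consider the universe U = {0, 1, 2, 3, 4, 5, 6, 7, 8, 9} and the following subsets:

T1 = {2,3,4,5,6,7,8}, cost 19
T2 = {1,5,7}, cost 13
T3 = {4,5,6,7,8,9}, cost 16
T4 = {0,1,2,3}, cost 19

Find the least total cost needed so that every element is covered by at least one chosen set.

35

T3, T4 cover every element at cost 16 + 19 = 35.
Any cover uses at least 2 sets; among all covering selections none totals below 35.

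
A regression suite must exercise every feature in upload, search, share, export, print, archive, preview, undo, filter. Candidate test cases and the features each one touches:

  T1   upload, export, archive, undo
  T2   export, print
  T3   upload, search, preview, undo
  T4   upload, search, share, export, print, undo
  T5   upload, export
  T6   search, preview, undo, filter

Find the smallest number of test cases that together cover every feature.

3

T1, T4, T6 together cover {upload, search, share, export, print, archive, preview, undo, filter} — every feature.
No 2 of the 6 test cases cover everything (all 15 pairs fall short), so 3 is minimum.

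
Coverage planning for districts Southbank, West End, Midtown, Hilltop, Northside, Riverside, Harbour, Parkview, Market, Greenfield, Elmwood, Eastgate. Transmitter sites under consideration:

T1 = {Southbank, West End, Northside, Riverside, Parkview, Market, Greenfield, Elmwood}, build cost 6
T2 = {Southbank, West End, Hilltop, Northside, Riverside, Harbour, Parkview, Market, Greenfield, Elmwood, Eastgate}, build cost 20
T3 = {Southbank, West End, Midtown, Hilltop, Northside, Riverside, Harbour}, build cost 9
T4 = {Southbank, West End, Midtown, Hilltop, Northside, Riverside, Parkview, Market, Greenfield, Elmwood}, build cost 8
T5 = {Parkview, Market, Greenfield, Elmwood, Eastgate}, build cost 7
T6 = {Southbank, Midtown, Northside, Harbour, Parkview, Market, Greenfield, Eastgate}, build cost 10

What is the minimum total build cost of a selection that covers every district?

16

T3, T5 cover every district at build cost 9 + 7 = 16.
Any cover uses at least 2 transmitter sites; among all covering selections none totals below 16.
Greedy by coverage-per-build cost would pick T1, T3, T5 for 22 — worse than the optimum 16.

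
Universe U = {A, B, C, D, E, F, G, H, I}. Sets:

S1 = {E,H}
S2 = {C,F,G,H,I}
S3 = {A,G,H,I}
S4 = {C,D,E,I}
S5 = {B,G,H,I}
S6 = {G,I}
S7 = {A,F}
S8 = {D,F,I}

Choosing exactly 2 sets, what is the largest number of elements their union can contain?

7

Choosing S2, S4 covers {C, D, E, F, G, H, I} — 7 elements.
No choice of 2 sets does better; here A, B are left uncovered.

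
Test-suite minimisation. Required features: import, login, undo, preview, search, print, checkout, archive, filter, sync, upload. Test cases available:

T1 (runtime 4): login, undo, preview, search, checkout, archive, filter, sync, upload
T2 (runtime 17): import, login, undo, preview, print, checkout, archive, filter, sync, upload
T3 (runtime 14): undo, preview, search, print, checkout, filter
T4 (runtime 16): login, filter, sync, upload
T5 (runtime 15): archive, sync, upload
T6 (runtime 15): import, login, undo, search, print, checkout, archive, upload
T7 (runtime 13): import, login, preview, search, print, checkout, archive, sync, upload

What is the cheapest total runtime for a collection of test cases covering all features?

T1, T7 cover every feature at runtime 4 + 13 = 17.
Any cover uses at least 2 test cases; among all covering selections none totals below 17.

17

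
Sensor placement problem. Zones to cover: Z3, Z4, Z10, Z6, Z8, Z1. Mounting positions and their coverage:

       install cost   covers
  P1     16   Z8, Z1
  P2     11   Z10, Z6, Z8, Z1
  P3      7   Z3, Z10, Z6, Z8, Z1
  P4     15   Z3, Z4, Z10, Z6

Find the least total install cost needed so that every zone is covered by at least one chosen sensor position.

P3, P4 cover every zone at install cost 7 + 15 = 22.
Any cover uses at least 2 sensor positions; among all covering selections none totals below 22.

22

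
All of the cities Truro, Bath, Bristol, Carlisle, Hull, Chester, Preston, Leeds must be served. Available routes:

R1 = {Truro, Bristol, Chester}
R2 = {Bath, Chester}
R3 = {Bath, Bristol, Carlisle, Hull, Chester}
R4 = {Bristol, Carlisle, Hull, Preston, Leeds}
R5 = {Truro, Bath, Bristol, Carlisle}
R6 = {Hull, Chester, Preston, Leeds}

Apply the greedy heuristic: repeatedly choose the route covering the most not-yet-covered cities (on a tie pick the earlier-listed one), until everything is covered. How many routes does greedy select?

3

Pick 1: R3 covers 5 new cities (Bath, Bristol, Carlisle, Hull, Chester).
Pick 2: R4 covers 2 new cities (Preston, Leeds).
Pick 3: R1 covers 1 new cities (Truro).
Greedy uses 3 routes. (The true minimum is 2.)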